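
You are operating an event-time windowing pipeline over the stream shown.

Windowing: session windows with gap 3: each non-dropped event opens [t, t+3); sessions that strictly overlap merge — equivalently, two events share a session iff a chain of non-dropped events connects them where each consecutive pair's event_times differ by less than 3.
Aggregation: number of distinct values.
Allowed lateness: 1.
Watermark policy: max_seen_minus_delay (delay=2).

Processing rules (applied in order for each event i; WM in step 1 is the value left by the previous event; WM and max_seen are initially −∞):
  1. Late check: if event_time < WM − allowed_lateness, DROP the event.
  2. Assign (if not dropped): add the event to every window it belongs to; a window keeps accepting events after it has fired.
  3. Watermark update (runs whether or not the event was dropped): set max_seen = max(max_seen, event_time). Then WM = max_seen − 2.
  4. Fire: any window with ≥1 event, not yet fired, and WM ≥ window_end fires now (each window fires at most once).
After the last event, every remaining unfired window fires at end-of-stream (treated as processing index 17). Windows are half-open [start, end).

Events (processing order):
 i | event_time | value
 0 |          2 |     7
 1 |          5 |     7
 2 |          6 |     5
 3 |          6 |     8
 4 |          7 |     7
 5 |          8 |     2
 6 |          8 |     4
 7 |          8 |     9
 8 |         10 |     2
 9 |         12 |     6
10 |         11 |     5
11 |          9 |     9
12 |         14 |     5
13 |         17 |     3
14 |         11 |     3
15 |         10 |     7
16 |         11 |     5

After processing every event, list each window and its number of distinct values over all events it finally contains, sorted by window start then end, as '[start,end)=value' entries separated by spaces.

i=0 t=2 v=7: → [2,5); WM=0
i=1 t=5 v=7: → [5,8); WM=3
i=2 t=6 v=5: → [5,9); WM=4
i=3 t=6 v=8: → [5,9); WM=4
i=4 t=7 v=7: → [5,10); WM=5
i=5 t=8 v=2: → [5,11); WM=6
i=6 t=8 v=4: → [5,11); WM=6
i=7 t=8 v=9: → [5,11); WM=6
i=8 t=10 v=2: → [5,13); WM=8
i=9 t=12 v=6: → [5,15); WM=10
i=10 t=11 v=5: → [5,15); WM=10
i=11 t=9 v=9: → [5,15); WM=10
i=12 t=14 v=5: → [5,17); WM=12
i=13 t=17 v=3: → [17,20); WM=15
i=14 t=11 v=3: DROP (t<15-1); WM=15
i=15 t=10 v=7: DROP (t<15-1); WM=15
i=16 t=11 v=5: DROP (t<15-1); WM=15

[2,5)=1 [5,17)=7 [17,20)=1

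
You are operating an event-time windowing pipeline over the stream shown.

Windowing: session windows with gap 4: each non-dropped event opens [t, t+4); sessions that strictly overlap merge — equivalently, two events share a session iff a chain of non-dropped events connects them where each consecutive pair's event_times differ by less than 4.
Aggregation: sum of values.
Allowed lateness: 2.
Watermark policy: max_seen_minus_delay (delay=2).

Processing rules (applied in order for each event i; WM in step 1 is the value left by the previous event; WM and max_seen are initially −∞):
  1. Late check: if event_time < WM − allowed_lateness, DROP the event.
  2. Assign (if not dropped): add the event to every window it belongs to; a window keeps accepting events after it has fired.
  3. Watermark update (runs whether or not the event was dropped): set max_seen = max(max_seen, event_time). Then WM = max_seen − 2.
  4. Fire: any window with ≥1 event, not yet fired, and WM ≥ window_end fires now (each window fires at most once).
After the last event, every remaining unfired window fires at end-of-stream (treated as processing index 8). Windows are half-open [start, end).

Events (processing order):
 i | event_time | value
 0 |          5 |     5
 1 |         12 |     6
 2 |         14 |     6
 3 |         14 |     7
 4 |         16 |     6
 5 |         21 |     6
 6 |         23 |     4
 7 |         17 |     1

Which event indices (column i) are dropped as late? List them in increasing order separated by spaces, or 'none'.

i=0 t=5 v=5: → [5,9); WM=3
i=1 t=12 v=6: → [12,16); WM=10
i=2 t=14 v=6: → [12,18); WM=12
i=3 t=14 v=7: → [12,18); WM=12
i=4 t=16 v=6: → [12,20); WM=14
i=5 t=21 v=6: → [21,25); WM=19
i=6 t=23 v=4: → [21,27); WM=21
i=7 t=17 v=1: DROP (t<21-2); WM=21

7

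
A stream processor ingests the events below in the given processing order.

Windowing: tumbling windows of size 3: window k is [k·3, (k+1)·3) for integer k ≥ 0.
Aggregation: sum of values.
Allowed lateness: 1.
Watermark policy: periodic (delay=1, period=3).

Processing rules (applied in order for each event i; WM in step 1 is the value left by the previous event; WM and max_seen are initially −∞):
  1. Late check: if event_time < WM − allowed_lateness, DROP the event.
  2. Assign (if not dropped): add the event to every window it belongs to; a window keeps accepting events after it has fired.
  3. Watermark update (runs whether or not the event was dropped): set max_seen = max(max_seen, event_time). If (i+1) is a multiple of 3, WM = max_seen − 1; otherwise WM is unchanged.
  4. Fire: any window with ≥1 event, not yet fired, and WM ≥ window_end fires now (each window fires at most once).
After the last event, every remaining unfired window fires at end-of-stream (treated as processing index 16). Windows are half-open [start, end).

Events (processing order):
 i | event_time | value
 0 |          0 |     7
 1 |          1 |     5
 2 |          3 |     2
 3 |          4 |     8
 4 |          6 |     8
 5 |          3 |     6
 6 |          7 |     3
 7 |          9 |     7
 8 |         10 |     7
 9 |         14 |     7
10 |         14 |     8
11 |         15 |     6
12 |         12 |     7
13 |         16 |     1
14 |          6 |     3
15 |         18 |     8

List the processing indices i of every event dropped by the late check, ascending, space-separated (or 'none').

i=0 t=0 v=7: → [0,3); WM=−∞
i=1 t=1 v=5: → [0,3); WM=−∞
i=2 t=3 v=2: → [3,6); WM=2
i=3 t=4 v=8: → [3,6); WM=2
i=4 t=6 v=8: → [6,9); WM=2
i=5 t=3 v=6: → [3,6); WM=5; [0,3) fires=12
i=6 t=7 v=3: → [6,9); WM=5
i=7 t=9 v=7: → [9,12); WM=5
i=8 t=10 v=7: → [9,12); WM=9; [3,6) fires=16 [6,9) fires=11
i=9 t=14 v=7: → [12,15); WM=9
i=10 t=14 v=8: → [12,15); WM=9
i=11 t=15 v=6: → [15,18); WM=14; [9,12) fires=14
i=12 t=12 v=7: DROP (t<14-1); WM=14
i=13 t=16 v=1: → [15,18); WM=14
i=14 t=6 v=3: DROP (t<14-1); WM=15; [12,15) fires=15
i=15 t=18 v=8: → [18,21); WM=15

12 14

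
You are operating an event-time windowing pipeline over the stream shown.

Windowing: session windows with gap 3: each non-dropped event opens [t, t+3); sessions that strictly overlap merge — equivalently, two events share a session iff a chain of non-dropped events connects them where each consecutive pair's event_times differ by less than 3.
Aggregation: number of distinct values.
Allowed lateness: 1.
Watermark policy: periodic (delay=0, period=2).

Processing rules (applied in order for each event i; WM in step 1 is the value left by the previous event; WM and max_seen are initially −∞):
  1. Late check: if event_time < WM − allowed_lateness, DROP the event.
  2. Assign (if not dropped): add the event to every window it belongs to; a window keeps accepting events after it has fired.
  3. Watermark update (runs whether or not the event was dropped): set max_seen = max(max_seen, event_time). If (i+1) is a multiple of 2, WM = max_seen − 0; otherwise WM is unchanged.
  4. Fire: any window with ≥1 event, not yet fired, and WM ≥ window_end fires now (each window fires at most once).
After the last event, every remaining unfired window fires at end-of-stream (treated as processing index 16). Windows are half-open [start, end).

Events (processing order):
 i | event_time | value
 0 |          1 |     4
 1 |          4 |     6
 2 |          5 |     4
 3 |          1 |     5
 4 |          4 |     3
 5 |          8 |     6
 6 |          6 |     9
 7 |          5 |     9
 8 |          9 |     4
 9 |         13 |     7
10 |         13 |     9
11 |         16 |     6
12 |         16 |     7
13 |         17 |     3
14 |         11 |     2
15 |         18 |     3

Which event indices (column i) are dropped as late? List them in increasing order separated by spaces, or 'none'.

3 6 7 14

i=0 t=1 v=4: → [1,4); WM=−∞
i=1 t=4 v=6: → [4,7); WM=4
i=2 t=5 v=4: → [4,8); WM=4
i=3 t=1 v=5: DROP (t<4-1); WM=5
i=4 t=4 v=3: → [4,8); WM=5
i=5 t=8 v=6: → [8,11); WM=8
i=6 t=6 v=9: DROP (t<8-1); WM=8
i=7 t=5 v=9: DROP (t<8-1); WM=8
i=8 t=9 v=4: → [8,12); WM=8
i=9 t=13 v=7: → [13,16); WM=13
i=10 t=13 v=9: → [13,16); WM=13
i=11 t=16 v=6: → [16,19); WM=16
i=12 t=16 v=7: → [16,19); WM=16
i=13 t=17 v=3: → [16,20); WM=17
i=14 t=11 v=2: DROP (t<17-1); WM=17
i=15 t=18 v=3: → [16,21); WM=18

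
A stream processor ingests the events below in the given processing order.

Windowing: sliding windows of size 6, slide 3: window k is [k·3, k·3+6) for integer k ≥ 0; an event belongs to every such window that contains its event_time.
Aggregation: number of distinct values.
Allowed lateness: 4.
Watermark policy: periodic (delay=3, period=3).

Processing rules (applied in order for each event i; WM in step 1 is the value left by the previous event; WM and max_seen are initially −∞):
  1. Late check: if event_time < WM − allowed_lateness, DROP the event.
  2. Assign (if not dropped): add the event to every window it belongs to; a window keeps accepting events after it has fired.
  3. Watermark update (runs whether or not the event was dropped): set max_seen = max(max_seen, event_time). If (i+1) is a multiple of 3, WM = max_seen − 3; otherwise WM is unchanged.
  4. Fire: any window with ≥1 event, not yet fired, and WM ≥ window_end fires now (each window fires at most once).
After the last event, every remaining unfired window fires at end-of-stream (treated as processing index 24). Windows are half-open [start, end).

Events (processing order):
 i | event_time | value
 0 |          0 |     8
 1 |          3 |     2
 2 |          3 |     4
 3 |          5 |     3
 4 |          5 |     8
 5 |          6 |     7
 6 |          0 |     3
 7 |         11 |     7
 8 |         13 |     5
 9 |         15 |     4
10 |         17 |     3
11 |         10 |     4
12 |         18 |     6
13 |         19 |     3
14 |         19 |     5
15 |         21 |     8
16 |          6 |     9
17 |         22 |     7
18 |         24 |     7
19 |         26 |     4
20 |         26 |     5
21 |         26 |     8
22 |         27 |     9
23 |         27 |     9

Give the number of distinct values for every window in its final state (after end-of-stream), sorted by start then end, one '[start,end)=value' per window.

[0,6)=4 [3,9)=5 [6,12)=2 [9,15)=3 [12,18)=3 [15,21)=4 [18,24)=5 [21,27)=4 [24,30)=5 [27,33)=1

i=0 t=0 v=8: → [0,6); WM=−∞
i=1 t=3 v=2: → [3,9),[0,6); WM=−∞
i=2 t=3 v=4: → [3,9),[0,6); WM=0
i=3 t=5 v=3: → [3,9),[0,6); WM=0
i=4 t=5 v=8: → [3,9),[0,6); WM=0
i=5 t=6 v=7: → [6,12),[3,9); WM=3
i=6 t=0 v=3: → [0,6); WM=3
i=7 t=11 v=7: → [9,15),[6,12); WM=3
i=8 t=13 v=5: → [12,18),[9,15); WM=10; [0,6) fires=4 [3,9) fires=5
i=9 t=15 v=4: → [15,21),[12,18); WM=10
i=10 t=17 v=3: → [15,21),[12,18); WM=10
i=11 t=10 v=4: → [9,15),[6,12); WM=14; [6,12) fires=2
i=12 t=18 v=6: → [18,24),[15,21); WM=14
i=13 t=19 v=3: → [18,24),[15,21); WM=14
i=14 t=19 v=5: → [18,24),[15,21); WM=16; [9,15) fires=3
i=15 t=21 v=8: → [21,27),[18,24); WM=16
i=16 t=6 v=9: DROP (t<16-4); WM=16
i=17 t=22 v=7: → [21,27),[18,24); WM=19; [12,18) fires=3
i=18 t=24 v=7: → [24,30),[21,27); WM=19
i=19 t=26 v=4: → [24,30),[21,27); WM=19
i=20 t=26 v=5: → [24,30),[21,27); WM=23; [15,21) fires=4
i=21 t=26 v=8: → [24,30),[21,27); WM=23
i=22 t=27 v=9: → [27,33),[24,30); WM=23
i=23 t=27 v=9: → [27,33),[24,30); WM=24; [18,24) fires=5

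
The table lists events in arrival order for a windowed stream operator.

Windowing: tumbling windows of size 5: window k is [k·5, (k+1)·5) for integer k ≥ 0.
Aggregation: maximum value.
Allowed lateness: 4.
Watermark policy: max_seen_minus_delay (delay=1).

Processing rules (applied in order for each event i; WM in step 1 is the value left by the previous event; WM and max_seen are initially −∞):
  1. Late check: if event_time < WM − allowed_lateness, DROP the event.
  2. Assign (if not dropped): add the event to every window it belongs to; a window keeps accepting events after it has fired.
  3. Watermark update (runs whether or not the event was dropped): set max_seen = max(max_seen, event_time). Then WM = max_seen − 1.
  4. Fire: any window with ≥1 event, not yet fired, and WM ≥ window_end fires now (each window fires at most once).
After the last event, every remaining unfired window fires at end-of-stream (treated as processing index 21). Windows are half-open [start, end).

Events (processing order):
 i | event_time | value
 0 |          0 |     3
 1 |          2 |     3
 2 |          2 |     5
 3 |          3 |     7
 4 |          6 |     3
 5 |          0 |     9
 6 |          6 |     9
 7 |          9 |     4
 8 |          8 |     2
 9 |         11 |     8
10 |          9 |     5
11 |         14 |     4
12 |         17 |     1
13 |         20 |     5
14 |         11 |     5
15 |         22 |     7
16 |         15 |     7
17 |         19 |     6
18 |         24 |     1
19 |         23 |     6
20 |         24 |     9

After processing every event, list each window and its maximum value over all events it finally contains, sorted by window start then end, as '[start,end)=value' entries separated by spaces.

[0,5)=7 [5,10)=9 [10,15)=8 [15,20)=6 [20,25)=9

i=0 t=0 v=3: → [0,5); WM=-1
i=1 t=2 v=3: → [0,5); WM=1
i=2 t=2 v=5: → [0,5); WM=1
i=3 t=3 v=7: → [0,5); WM=2
i=4 t=6 v=3: → [5,10); WM=5; [0,5) fires=7
i=5 t=0 v=9: DROP (t<5-4); WM=5
i=6 t=6 v=9: → [5,10); WM=5
i=7 t=9 v=4: → [5,10); WM=8
i=8 t=8 v=2: → [5,10); WM=8
i=9 t=11 v=8: → [10,15); WM=10; [5,10) fires=9
i=10 t=9 v=5: → [5,10); WM=10
i=11 t=14 v=4: → [10,15); WM=13
i=12 t=17 v=1: → [15,20); WM=16; [10,15) fires=8
i=13 t=20 v=5: → [20,25); WM=19
i=14 t=11 v=5: DROP (t<19-4); WM=19
i=15 t=22 v=7: → [20,25); WM=21; [15,20) fires=1
i=16 t=15 v=7: DROP (t<21-4); WM=21
i=17 t=19 v=6: → [15,20); WM=21
i=18 t=24 v=1: → [20,25); WM=23
i=19 t=23 v=6: → [20,25); WM=23
i=20 t=24 v=9: → [20,25); WM=23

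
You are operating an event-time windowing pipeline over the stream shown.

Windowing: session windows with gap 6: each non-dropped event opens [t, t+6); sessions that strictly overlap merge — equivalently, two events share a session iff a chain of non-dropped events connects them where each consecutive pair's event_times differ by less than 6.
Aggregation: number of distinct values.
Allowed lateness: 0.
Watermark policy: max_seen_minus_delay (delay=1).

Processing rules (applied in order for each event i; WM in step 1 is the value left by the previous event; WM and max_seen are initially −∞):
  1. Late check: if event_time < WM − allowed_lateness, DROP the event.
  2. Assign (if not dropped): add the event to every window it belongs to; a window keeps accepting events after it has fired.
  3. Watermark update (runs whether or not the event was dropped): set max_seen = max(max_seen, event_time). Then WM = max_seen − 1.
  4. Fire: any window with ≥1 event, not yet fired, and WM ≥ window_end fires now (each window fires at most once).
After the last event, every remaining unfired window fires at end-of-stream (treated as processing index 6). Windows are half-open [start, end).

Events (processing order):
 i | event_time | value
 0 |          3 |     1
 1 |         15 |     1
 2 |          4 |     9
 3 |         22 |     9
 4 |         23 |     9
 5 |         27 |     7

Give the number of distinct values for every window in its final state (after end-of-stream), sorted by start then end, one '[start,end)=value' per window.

[3,9)=1 [15,21)=1 [22,33)=2

i=0 t=3 v=1: → [3,9); WM=2
i=1 t=15 v=1: → [15,21); WM=14
i=2 t=4 v=9: DROP (t<14-0); WM=14
i=3 t=22 v=9: → [22,28); WM=21
i=4 t=23 v=9: → [22,29); WM=22
i=5 t=27 v=7: → [22,33); WM=26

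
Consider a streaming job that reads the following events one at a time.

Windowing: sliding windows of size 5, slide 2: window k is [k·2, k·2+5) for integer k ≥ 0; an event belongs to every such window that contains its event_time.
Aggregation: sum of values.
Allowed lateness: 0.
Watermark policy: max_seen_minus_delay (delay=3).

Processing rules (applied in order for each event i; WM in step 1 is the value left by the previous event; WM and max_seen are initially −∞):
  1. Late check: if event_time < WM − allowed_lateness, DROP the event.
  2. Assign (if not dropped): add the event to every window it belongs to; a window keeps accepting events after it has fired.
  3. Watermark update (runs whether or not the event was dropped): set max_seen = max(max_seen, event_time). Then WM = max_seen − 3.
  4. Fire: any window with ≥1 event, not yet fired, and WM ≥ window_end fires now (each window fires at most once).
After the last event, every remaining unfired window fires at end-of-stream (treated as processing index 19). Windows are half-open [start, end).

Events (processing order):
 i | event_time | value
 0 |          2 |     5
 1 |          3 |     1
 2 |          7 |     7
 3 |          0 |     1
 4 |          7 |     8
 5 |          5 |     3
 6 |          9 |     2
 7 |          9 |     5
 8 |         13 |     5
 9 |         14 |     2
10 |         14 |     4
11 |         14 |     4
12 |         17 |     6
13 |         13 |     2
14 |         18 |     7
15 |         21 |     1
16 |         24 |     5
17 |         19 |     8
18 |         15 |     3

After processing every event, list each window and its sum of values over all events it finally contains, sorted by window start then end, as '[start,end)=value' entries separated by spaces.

i=0 t=2 v=5: → [2,7),[0,5); WM=-1
i=1 t=3 v=1: → [2,7),[0,5); WM=0
i=2 t=7 v=7: → [6,11),[4,9); WM=4
i=3 t=0 v=1: DROP (t<4-0); WM=4
i=4 t=7 v=8: → [6,11),[4,9); WM=4
i=5 t=5 v=3: → [4,9),[2,7); WM=4
i=6 t=9 v=2: → [8,13),[6,11); WM=6; [0,5) fires=6
i=7 t=9 v=5: → [8,13),[6,11); WM=6
i=8 t=13 v=5: → [12,17),[10,15); WM=10; [2,7) fires=9 [4,9) fires=18
i=9 t=14 v=2: → [14,19),[12,17),[10,15); WM=11; [6,11) fires=22
i=10 t=14 v=4: → [14,19),[12,17),[10,15); WM=11
i=11 t=14 v=4: → [14,19),[12,17),[10,15); WM=11
i=12 t=17 v=6: → [16,21),[14,19); WM=14; [8,13) fires=7
i=13 t=13 v=2: DROP (t<14-0); WM=14
i=14 t=18 v=7: → [18,23),[16,21),[14,19); WM=15; [10,15) fires=15
i=15 t=21 v=1: → [20,25),[18,23); WM=18; [12,17) fires=15
i=16 t=24 v=5: → [24,29),[22,27),[20,25); WM=21; [14,19) fires=23 [16,21) fires=13
i=17 t=19 v=8: DROP (t<21-0); WM=21
i=18 t=15 v=3: DROP (t<21-0); WM=21

[0,5)=6 [2,7)=9 [4,9)=18 [6,11)=22 [8,13)=7 [10,15)=15 [12,17)=15 [14,19)=23 [16,21)=13 [18,23)=8 [20,25)=6 [22,27)=5 [24,29)=5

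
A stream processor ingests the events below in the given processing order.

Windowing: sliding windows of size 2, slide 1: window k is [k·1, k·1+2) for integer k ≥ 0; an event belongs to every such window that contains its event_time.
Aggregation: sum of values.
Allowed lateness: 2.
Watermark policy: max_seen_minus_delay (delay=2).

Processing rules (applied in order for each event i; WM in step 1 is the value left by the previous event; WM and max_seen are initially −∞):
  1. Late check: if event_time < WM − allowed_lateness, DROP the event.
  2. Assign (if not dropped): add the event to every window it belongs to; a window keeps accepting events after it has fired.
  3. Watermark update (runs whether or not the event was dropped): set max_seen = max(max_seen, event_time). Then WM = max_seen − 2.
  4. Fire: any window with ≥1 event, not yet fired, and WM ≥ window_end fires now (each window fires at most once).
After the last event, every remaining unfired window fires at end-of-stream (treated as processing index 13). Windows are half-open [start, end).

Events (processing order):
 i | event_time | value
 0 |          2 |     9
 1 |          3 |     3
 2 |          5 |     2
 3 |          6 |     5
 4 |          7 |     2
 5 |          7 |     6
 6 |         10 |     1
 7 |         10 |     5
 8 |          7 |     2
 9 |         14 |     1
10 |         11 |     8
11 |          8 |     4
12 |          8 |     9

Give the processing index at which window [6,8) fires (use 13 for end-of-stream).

i=0 t=2 v=9: → [2,4),[1,3); WM=0
i=1 t=3 v=3: → [3,5),[2,4); WM=1
i=2 t=5 v=2: → [5,7),[4,6); WM=3; [1,3) fires=9
i=3 t=6 v=5: → [6,8),[5,7); WM=4; [2,4) fires=12
i=4 t=7 v=2: → [7,9),[6,8); WM=5; [3,5) fires=3
i=5 t=7 v=6: → [7,9),[6,8); WM=5
i=6 t=10 v=1: → [10,12),[9,11); WM=8; [4,6) fires=2 [5,7) fires=7 [6,8) fires=13
i=7 t=10 v=5: → [10,12),[9,11); WM=8
i=8 t=7 v=2: → [7,9),[6,8); WM=8
i=9 t=14 v=1: → [14,16),[13,15); WM=12; [7,9) fires=10 [9,11) fires=6 [10,12) fires=6
i=10 t=11 v=8: → [11,13),[10,12); WM=12
i=11 t=8 v=4: DROP (t<12-2); WM=12
i=12 t=8 v=9: DROP (t<12-2); WM=12

6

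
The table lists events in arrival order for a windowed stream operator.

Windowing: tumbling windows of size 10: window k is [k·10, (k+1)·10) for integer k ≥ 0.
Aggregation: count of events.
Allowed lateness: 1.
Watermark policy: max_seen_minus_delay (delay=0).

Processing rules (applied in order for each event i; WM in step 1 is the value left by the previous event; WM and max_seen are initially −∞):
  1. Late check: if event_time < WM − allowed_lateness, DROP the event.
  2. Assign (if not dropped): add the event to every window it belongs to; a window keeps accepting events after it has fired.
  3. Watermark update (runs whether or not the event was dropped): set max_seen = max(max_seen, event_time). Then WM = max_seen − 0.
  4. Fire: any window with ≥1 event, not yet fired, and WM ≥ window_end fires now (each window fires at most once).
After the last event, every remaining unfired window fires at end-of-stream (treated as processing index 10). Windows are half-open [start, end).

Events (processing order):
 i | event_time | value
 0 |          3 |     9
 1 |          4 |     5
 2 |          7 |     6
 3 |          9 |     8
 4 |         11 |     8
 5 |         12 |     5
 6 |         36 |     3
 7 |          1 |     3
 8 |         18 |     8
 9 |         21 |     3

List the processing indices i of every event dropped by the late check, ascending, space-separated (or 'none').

i=0 t=3 v=9: → [0,10); WM=3
i=1 t=4 v=5: → [0,10); WM=4
i=2 t=7 v=6: → [0,10); WM=7
i=3 t=9 v=8: → [0,10); WM=9
i=4 t=11 v=8: → [10,20); WM=11; [0,10) fires=4
i=5 t=12 v=5: → [10,20); WM=12
i=6 t=36 v=3: → [30,40); WM=36; [10,20) fires=2
i=7 t=1 v=3: DROP (t<36-1); WM=36
i=8 t=18 v=8: DROP (t<36-1); WM=36
i=9 t=21 v=3: DROP (t<36-1); WM=36

7 8 9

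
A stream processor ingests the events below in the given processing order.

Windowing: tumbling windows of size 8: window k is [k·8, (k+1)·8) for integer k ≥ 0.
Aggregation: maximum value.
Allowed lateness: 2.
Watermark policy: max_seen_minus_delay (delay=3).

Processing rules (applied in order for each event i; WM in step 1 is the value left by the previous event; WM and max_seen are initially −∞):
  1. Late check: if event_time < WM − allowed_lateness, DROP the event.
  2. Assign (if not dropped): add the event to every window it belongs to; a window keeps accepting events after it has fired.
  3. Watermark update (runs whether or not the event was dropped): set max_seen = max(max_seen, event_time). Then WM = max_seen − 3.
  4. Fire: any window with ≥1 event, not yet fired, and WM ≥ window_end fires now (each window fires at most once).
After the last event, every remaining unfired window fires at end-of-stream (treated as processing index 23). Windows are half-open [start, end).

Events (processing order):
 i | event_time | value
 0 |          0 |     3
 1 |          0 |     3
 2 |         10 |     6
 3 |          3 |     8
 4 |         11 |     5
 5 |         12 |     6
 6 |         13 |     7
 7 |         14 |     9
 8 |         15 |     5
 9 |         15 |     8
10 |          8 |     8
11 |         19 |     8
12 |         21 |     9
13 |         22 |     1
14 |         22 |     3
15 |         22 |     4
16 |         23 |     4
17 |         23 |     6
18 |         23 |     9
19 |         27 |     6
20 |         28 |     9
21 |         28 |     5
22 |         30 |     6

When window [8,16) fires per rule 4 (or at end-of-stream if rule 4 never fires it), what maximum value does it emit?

9

i=0 t=0 v=3: → [0,8); WM=-3
i=1 t=0 v=3: → [0,8); WM=-3
i=2 t=10 v=6: → [8,16); WM=7
i=3 t=3 v=8: DROP (t<7-2); WM=7
i=4 t=11 v=5: → [8,16); WM=8; [0,8) fires=3
i=5 t=12 v=6: → [8,16); WM=9
i=6 t=13 v=7: → [8,16); WM=10
i=7 t=14 v=9: → [8,16); WM=11
i=8 t=15 v=5: → [8,16); WM=12
i=9 t=15 v=8: → [8,16); WM=12
i=10 t=8 v=8: DROP (t<12-2); WM=12
i=11 t=19 v=8: → [16,24); WM=16; [8,16) fires=9
i=12 t=21 v=9: → [16,24); WM=18
i=13 t=22 v=1: → [16,24); WM=19
i=14 t=22 v=3: → [16,24); WM=19
i=15 t=22 v=4: → [16,24); WM=19
i=16 t=23 v=4: → [16,24); WM=20
i=17 t=23 v=6: → [16,24); WM=20
i=18 t=23 v=9: → [16,24); WM=20
i=19 t=27 v=6: → [24,32); WM=24; [16,24) fires=9
i=20 t=28 v=9: → [24,32); WM=25
i=21 t=28 v=5: → [24,32); WM=25
i=22 t=30 v=6: → [24,32); WM=27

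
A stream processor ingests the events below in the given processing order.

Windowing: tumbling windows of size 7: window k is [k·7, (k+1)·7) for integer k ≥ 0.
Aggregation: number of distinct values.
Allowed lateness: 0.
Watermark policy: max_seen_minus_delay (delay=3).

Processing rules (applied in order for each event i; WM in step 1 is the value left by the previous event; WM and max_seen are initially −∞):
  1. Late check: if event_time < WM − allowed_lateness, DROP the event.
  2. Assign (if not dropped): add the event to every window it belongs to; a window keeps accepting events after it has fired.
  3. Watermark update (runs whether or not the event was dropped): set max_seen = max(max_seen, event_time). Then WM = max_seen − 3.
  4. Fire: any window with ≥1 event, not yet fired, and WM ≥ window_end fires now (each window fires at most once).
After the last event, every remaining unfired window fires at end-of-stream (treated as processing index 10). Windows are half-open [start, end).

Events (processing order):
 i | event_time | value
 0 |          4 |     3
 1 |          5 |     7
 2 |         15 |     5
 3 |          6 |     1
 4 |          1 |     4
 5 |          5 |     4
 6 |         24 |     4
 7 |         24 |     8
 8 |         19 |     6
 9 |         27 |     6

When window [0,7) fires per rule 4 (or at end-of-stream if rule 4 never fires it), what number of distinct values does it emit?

2

i=0 t=4 v=3: → [0,7); WM=1
i=1 t=5 v=7: → [0,7); WM=2
i=2 t=15 v=5: → [14,21); WM=12; [0,7) fires=2
i=3 t=6 v=1: DROP (t<12-0); WM=12
i=4 t=1 v=4: DROP (t<12-0); WM=12
i=5 t=5 v=4: DROP (t<12-0); WM=12
i=6 t=24 v=4: → [21,28); WM=21; [14,21) fires=1
i=7 t=24 v=8: → [21,28); WM=21
i=8 t=19 v=6: DROP (t<21-0); WM=21
i=9 t=27 v=6: → [21,28); WM=24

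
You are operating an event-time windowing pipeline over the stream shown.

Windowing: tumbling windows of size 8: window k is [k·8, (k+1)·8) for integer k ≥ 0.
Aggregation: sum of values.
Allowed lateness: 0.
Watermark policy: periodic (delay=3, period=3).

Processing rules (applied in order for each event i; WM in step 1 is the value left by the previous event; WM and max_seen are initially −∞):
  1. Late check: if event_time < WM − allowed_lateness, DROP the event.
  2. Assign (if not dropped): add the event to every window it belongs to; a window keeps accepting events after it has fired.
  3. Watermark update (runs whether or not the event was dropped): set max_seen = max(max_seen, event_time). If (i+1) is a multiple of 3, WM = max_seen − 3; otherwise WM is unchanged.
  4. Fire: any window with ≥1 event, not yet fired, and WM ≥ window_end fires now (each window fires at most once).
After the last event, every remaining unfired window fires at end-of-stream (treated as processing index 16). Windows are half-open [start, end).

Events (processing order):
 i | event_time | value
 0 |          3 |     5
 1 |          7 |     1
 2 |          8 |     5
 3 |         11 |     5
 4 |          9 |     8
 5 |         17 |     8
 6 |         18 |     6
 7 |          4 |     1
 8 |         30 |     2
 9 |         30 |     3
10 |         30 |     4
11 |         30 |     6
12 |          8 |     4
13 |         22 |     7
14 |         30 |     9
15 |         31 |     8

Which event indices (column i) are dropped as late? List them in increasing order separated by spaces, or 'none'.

i=0 t=3 v=5: → [0,8); WM=−∞
i=1 t=7 v=1: → [0,8); WM=−∞
i=2 t=8 v=5: → [8,16); WM=5
i=3 t=11 v=5: → [8,16); WM=5
i=4 t=9 v=8: → [8,16); WM=5
i=5 t=17 v=8: → [16,24); WM=14; [0,8) fires=6
i=6 t=18 v=6: → [16,24); WM=14
i=7 t=4 v=1: DROP (t<14-0); WM=14
i=8 t=30 v=2: → [24,32); WM=27; [8,16) fires=18 [16,24) fires=14
i=9 t=30 v=3: → [24,32); WM=27
i=10 t=30 v=4: → [24,32); WM=27
i=11 t=30 v=6: → [24,32); WM=27
i=12 t=8 v=4: DROP (t<27-0); WM=27
i=13 t=22 v=7: DROP (t<27-0); WM=27
i=14 t=30 v=9: → [24,32); WM=27
i=15 t=31 v=8: → [24,32); WM=27

7 12 13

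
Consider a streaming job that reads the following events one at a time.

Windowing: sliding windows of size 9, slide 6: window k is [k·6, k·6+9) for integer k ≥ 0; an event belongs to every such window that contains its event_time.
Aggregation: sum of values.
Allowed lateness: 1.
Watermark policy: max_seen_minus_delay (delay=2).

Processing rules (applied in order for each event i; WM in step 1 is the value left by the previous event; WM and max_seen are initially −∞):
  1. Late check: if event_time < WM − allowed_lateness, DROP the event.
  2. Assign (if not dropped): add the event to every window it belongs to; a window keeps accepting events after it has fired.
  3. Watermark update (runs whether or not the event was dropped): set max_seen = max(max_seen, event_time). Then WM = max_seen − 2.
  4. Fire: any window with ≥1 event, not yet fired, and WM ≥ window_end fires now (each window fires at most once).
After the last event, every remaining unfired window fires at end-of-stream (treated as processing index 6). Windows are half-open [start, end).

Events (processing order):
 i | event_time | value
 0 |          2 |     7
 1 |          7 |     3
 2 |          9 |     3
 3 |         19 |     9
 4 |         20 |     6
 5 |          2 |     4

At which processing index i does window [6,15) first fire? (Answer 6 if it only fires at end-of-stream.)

i=0 t=2 v=7: → [0,9); WM=0
i=1 t=7 v=3: → [6,15),[0,9); WM=5
i=2 t=9 v=3: → [6,15); WM=7
i=3 t=19 v=9: → [18,27),[12,21); WM=17; [0,9) fires=10 [6,15) fires=6
i=4 t=20 v=6: → [18,27),[12,21); WM=18
i=5 t=2 v=4: DROP (t<18-1); WM=18

3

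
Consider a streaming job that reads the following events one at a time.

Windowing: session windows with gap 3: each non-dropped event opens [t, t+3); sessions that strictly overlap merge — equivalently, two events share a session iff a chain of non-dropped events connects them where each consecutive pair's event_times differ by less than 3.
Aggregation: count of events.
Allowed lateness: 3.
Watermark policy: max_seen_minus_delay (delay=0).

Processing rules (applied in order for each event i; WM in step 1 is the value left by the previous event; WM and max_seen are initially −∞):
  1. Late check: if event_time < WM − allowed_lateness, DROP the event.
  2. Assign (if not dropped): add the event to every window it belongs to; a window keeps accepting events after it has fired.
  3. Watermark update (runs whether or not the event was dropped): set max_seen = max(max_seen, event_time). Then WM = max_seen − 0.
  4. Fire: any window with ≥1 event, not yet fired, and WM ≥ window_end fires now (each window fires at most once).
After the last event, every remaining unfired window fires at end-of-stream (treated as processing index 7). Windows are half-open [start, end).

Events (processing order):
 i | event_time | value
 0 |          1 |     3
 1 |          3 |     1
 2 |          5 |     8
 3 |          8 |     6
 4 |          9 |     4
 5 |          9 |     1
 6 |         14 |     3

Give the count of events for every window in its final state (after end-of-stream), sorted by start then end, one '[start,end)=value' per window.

i=0 t=1 v=3: → [1,4); WM=1
i=1 t=3 v=1: → [1,6); WM=3
i=2 t=5 v=8: → [1,8); WM=5
i=3 t=8 v=6: → [8,11); WM=8
i=4 t=9 v=4: → [8,12); WM=9
i=5 t=9 v=1: → [8,12); WM=9
i=6 t=14 v=3: → [14,17); WM=14

[1,8)=3 [8,12)=3 [14,17)=1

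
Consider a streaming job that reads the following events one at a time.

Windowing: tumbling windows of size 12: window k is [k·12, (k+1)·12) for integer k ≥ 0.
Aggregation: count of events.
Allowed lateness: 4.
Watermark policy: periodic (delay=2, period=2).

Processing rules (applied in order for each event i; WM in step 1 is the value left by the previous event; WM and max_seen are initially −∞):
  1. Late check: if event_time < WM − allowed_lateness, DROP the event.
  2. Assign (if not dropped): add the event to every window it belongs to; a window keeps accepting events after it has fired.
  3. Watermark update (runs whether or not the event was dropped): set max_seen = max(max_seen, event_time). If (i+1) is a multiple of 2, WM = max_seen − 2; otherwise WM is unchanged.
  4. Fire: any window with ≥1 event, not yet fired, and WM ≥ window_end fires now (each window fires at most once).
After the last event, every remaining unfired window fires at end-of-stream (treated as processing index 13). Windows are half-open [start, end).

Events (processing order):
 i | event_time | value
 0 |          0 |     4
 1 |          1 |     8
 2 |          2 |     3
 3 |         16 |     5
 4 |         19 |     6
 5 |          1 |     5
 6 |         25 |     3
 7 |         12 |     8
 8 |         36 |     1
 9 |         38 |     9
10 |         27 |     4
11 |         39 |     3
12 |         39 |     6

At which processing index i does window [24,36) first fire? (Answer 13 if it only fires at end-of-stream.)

i=0 t=0 v=4: → [0,12); WM=−∞
i=1 t=1 v=8: → [0,12); WM=-1
i=2 t=2 v=3: → [0,12); WM=-1
i=3 t=16 v=5: → [12,24); WM=14; [0,12) fires=3
i=4 t=19 v=6: → [12,24); WM=14
i=5 t=1 v=5: DROP (t<14-4); WM=17
i=6 t=25 v=3: → [24,36); WM=17
i=7 t=12 v=8: DROP (t<17-4); WM=23
i=8 t=36 v=1: → [36,48); WM=23
i=9 t=38 v=9: → [36,48); WM=36; [12,24) fires=2 [24,36) fires=1
i=10 t=27 v=4: DROP (t<36-4); WM=36
i=11 t=39 v=3: → [36,48); WM=37
i=12 t=39 v=6: → [36,48); WM=37

9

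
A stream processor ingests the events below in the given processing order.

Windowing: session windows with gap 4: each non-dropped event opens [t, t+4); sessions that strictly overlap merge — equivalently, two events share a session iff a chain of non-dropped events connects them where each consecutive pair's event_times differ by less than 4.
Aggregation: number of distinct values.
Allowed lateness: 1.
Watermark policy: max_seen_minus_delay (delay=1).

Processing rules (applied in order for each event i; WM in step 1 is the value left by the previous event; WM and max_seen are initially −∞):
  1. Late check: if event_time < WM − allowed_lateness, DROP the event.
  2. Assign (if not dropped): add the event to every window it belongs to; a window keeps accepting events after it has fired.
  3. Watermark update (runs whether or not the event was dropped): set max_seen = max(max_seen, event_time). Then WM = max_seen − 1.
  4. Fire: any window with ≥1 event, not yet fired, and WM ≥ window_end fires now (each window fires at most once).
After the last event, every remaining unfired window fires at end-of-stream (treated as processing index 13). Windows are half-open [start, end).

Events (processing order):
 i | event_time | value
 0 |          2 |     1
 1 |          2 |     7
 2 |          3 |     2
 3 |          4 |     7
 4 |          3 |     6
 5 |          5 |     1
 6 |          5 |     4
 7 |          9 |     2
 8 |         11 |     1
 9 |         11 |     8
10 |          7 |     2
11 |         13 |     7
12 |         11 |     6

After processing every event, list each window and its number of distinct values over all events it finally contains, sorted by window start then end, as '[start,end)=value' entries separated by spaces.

[2,9)=5 [9,17)=5

i=0 t=2 v=1: → [2,6); WM=1
i=1 t=2 v=7: → [2,6); WM=1
i=2 t=3 v=2: → [2,7); WM=2
i=3 t=4 v=7: → [2,8); WM=3
i=4 t=3 v=6: → [2,8); WM=3
i=5 t=5 v=1: → [2,9); WM=4
i=6 t=5 v=4: → [2,9); WM=4
i=7 t=9 v=2: → [9,13); WM=8
i=8 t=11 v=1: → [9,15); WM=10
i=9 t=11 v=8: → [9,15); WM=10
i=10 t=7 v=2: DROP (t<10-1); WM=10
i=11 t=13 v=7: → [9,17); WM=12
i=12 t=11 v=6: → [9,17); WM=12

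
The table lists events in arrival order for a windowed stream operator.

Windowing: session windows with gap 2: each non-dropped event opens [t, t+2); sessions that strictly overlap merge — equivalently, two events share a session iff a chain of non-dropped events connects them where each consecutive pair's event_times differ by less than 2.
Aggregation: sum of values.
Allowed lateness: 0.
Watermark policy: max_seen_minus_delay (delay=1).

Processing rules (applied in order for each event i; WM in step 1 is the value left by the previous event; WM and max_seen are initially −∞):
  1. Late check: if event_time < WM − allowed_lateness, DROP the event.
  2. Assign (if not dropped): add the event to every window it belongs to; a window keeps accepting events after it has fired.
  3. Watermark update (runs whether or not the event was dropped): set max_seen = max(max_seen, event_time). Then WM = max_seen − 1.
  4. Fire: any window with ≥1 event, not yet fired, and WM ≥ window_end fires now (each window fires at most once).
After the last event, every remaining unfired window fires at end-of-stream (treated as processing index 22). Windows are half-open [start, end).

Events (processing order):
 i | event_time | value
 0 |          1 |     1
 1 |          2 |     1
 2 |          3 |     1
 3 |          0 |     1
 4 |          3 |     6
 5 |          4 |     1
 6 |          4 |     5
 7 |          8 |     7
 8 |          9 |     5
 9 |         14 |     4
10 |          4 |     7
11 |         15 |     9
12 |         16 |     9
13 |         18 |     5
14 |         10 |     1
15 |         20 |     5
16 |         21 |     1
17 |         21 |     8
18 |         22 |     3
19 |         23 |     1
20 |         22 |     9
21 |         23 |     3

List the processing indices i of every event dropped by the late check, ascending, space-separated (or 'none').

i=0 t=1 v=1: → [1,3); WM=0
i=1 t=2 v=1: → [1,4); WM=1
i=2 t=3 v=1: → [1,5); WM=2
i=3 t=0 v=1: DROP (t<2-0); WM=2
i=4 t=3 v=6: → [1,5); WM=2
i=5 t=4 v=1: → [1,6); WM=3
i=6 t=4 v=5: → [1,6); WM=3
i=7 t=8 v=7: → [8,10); WM=7
i=8 t=9 v=5: → [8,11); WM=8
i=9 t=14 v=4: → [14,16); WM=13
i=10 t=4 v=7: DROP (t<13-0); WM=13
i=11 t=15 v=9: → [14,17); WM=14
i=12 t=16 v=9: → [14,18); WM=15
i=13 t=18 v=5: → [18,20); WM=17
i=14 t=10 v=1: DROP (t<17-0); WM=17
i=15 t=20 v=5: → [20,22); WM=19
i=16 t=21 v=1: → [20,23); WM=20
i=17 t=21 v=8: → [20,23); WM=20
i=18 t=22 v=3: → [20,24); WM=21
i=19 t=23 v=1: → [20,25); WM=22
i=20 t=22 v=9: → [20,25); WM=22
i=21 t=23 v=3: → [20,25); WM=22

3 10 14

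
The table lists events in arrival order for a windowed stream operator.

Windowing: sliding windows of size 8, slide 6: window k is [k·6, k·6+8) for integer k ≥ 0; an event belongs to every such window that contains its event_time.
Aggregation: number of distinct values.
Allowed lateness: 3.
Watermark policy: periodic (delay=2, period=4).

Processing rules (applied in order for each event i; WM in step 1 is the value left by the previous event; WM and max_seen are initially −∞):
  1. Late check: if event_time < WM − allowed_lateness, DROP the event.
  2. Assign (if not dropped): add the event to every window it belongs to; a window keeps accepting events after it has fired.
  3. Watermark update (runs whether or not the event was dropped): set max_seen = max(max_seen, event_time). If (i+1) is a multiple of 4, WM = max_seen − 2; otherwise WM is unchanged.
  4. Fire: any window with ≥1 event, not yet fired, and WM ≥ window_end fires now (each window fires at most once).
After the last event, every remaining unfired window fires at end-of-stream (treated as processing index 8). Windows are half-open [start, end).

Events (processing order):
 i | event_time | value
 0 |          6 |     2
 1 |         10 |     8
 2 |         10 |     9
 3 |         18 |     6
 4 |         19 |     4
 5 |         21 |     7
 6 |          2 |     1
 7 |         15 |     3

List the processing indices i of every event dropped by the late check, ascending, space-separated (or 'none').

i=0 t=6 v=2: → [6,14),[0,8); WM=−∞
i=1 t=10 v=8: → [6,14); WM=−∞
i=2 t=10 v=9: → [6,14); WM=−∞
i=3 t=18 v=6: → [18,26),[12,20); WM=16; [0,8) fires=1 [6,14) fires=3
i=4 t=19 v=4: → [18,26),[12,20); WM=16
i=5 t=21 v=7: → [18,26); WM=16
i=6 t=2 v=1: DROP (t<16-3); WM=16
i=7 t=15 v=3: → [12,20); WM=19

6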